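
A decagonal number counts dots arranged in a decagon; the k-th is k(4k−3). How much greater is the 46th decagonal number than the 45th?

Consecutive decagonal numbers differ by 8n − 7: here 8·46 − 7 = 361.

361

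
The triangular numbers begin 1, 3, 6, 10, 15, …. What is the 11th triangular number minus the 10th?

Consecutive triangular numbers differ by n: T_{11} − T_{10} = 11.

11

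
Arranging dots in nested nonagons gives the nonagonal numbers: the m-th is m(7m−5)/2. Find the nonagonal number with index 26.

2301

26·(7·26 − 5)/2 = 26·177/2 = 2301.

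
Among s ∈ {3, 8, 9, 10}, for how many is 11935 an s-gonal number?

s = 3: P(3, 154) = 11935. ✓
s = 8: P(8, 63) = 11781 and P(8, 64) = 12160; 11935 is not s-gonal.
s = 9: P(9, 58) = 11629 and P(9, 59) = 12036; 11935 is not s-gonal.
s = 10: P(10, 55) = 11935. ✓
Hits: s ∈ {3, 10} → 2.

2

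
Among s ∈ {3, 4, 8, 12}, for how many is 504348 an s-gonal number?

1

s = 3: P(3, 1003) = 503506 and P(3, 1004) = 504510; 504348 is not s-gonal.
s = 4: P(4, 710) = 504100 and P(4, 711) = 505521; 504348 is not s-gonal.
s = 8: P(8, 410) = 503480 and P(8, 411) = 505941; 504348 is not s-gonal.
s = 12: P(12, 318) = 504348. ✓
Hits: s ∈ {12} → 1.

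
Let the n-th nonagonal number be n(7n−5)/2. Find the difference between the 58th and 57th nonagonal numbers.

Consecutive nonagonal numbers differ by 7n − 6: here 7·58 − 6 = 400.

400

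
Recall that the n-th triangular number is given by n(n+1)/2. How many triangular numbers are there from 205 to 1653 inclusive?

The n-th triangular number is n(n+1)/2.
Smallest index with value ≥ 205: n = 20 (giving 210).
Largest index with value ≤ 1653: n = 57 (giving 1653).
Indices 20 through 57: 38 terms.

38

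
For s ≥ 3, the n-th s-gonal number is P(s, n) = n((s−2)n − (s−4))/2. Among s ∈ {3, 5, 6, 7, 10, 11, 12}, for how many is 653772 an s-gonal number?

s = 3: P(3, 1142) = 652653 and P(3, 1143) = 653796; 653772 is not s-gonal.
s = 5: P(5, 660) = 653070 and P(5, 661) = 655051; 653772 is not s-gonal.
s = 6: P(6, 571) = 651511 and P(6, 572) = 653796; 653772 is not s-gonal.
s = 7: P(7, 511) = 652036 and P(7, 512) = 654592; 653772 is not s-gonal.
s = 10: P(10, 404) = 651652 and P(10, 405) = 654885; 653772 is not s-gonal.
s = 11: P(11, 381) = 651891 and P(11, 382) = 655321; 653772 is not s-gonal.
s = 12: P(12, 362) = 653772. ✓
Hits: s ∈ {12} → 1.

1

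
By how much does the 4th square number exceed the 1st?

15

4² = 16 and 1² = 1.
Difference: 16 − 1 = 15.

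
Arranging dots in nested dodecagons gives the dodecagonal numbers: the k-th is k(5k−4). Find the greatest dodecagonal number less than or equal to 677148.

675648

Solve n(5n−4) ≤ 677148 for integer n.
n = 368 gives 675648 ≤ 677148, while n = 369 gives 679329 > 677148; so the answer is 675648.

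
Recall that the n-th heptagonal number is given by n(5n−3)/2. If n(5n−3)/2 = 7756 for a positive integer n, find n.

56

Set n(5n−3)/2 = 7756, giving 5n² − 3n − 15512 = 0.
The discriminant is 9 + 40·7756 = 310249, and √310249 = 557.
So n = (3 + 557) / 10 = 560/10 = 56.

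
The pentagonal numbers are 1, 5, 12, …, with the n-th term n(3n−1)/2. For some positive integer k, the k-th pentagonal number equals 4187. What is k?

53

Set n(3n−1)/2 = 4187, giving 3n² − n − 8374 = 0.
The discriminant is 1 + 24·4187 = 100489, and √100489 = 317.
So n = (1 + 317) / 6 = 318/6 = 53.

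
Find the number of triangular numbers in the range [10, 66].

8

The n-th triangular number is n(n+1)/2.
Smallest index with value ≥ 10: n = 4 (giving 10).
Largest index with value ≤ 66: n = 11 (giving 66).
Indices 4 through 11: 8 terms.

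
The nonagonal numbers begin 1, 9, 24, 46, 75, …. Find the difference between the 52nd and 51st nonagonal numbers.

Consecutive nonagonal numbers differ by 7n − 6: here 7·52 − 6 = 358.

358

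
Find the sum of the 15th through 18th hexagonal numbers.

2122

Σ i(2i−1) = 2Σi² − Σi over i = 15..18.
Σi = 171 − 105 = 66 and Σi² = 2109 − 1015 = 1094.
2·1094 − 1·66 = 2122.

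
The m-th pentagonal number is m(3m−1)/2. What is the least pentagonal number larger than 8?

Solve n(3n−1)/2 > 8 for integer n.
The largest n with value ≤ 8 is 2 (since 5 ≤ 8 < 12), so the first above is n = 3, value 12.

12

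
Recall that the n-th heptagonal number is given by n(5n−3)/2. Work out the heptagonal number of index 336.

281736

The 336th heptagonal number is n(5n−3)/2 with n = 336.
336·(5·336 − 3)/2 = 336·1677/2 = 281736.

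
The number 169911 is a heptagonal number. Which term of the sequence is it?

261

Set n(5n−3)/2 = 169911, giving 5n² − 3n − 339822 = 0.
The discriminant is 9 + 40·169911 = 6796449, and √6796449 = 2607.
So n = (3 + 2607) / 10 = 2610/10 = 261.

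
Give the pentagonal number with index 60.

5370

The 60th pentagonal number is n(3n−1)/2 with n = 60.
60·(3·60 − 1)/2 = 60·179/2 = 5370.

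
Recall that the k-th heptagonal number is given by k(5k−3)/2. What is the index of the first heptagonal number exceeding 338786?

Solve n(5n−3)/2 > 338786 for integer n.
The largest n with value ≤ 338786 is 368 (since 338008 ≤ 338786 < 339849), so the first above is n = 369, value 339849.

369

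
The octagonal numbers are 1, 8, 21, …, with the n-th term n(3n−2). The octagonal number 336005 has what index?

Set n(3n−2) = 336005, giving 3n² − 2n − 336005 = 0.
The discriminant is 4 + 12·336005 = 4032064, and √4032064 = 2008.
So n = (2 + 2008) / 6 = 2010/6 = 335.
Check: 335·(3·335 − 2) = 336005. ✓

335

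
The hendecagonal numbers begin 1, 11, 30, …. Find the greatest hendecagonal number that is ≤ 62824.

62245

Solve n(9n−7)/2 ≤ 62824 for integer n.
n = 118 gives 62245 ≤ 62824, while n = 119 gives 63308 > 62824; so the answer is 62245.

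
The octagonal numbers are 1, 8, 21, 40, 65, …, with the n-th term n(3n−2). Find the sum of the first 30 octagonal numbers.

27435

Σ i(3i−2) = 3Σi² − 2Σi over i = 1..30.
Σi = 465 and Σi² = 9455.
3·9455 − 2·465 = 27435.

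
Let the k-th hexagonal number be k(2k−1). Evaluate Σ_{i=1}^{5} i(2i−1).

Σ i(2i−1) = 2Σi² − Σi over i = 1..5.
Σi = 15 and Σi² = 55.
2·55 − 1·15 = 95.

95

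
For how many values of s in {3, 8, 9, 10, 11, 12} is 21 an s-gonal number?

s = 3: P(3, 6) = 21. ✓
s = 8: P(8, 3) = 21. ✓
s = 9: P(9, 2) = 9 and P(9, 3) = 24; 21 is not s-gonal.
s = 10: P(10, 2) = 10 and P(10, 3) = 27; 21 is not s-gonal.
s = 11: P(11, 2) = 11 and P(11, 3) = 30; 21 is not s-gonal.
s = 12: P(12, 2) = 12 and P(12, 3) = 33; 21 is not s-gonal.
Hits: s ∈ {3, 8} → 2.

2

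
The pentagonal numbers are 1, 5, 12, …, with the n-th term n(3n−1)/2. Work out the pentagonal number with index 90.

The 90th pentagonal number is n(3n−1)/2 with n = 90.
90·(3·90 − 1)/2 = 90·269/2 = 12105.

12105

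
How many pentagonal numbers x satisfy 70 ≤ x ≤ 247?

The n-th pentagonal number is n(3n−1)/2.
Smallest index with value ≥ 70: n = 7 (giving 70).
Largest index with value ≤ 247: n = 13 (giving 247).
Indices 7 through 13: 7 terms.

7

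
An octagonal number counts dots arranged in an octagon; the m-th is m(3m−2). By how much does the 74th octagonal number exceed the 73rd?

439

Consecutive octagonal numbers differ by 6n − 5: here 6·74 − 5 = 439.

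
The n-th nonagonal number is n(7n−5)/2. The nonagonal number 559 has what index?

Set n(7n−5)/2 = 559, giving 7n² − 5n − 1118 = 0.
The discriminant is 25 + 56·559 = 31329, and √31329 = 177.
So n = (5 + 177) / 14 = 182/14 = 13.

13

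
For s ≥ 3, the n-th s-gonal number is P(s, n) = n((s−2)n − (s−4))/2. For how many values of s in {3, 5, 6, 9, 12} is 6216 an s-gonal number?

2

s = 3: P(3, 111) = 6216. ✓
s = 5: P(5, 64) = 6112 and P(5, 65) = 6305; 6216 is not s-gonal.
s = 6: P(6, 56) = 6216. ✓
s = 9: P(9, 42) = 6069 and P(9, 43) = 6364; 6216 is not s-gonal.
s = 12: P(12, 35) = 5985 and P(12, 36) = 6336; 6216 is not s-gonal.
Hits: s ∈ {3, 6} → 2.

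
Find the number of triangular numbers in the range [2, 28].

The n-th triangular number is n(n+1)/2.
Smallest index with value ≥ 2: n = 2 (giving 3).
Largest index with value ≤ 28: n = 7 (giving 28).
Indices 2 through 7: 6 terms.

6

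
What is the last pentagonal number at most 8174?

Solve n(3n−1)/2 ≤ 8174 for integer n.
n = 73 gives 7957 ≤ 8174, while n = 74 gives 8177 > 8174; so the answer is 7957.

7957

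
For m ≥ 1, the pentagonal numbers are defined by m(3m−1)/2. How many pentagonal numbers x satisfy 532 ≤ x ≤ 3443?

30

The n-th pentagonal number is n(3n−1)/2.
Smallest index with value ≥ 532: n = 19 (giving 532).
Largest index with value ≤ 3443: n = 48 (giving 3432).
Indices 19 through 48: 30 terms.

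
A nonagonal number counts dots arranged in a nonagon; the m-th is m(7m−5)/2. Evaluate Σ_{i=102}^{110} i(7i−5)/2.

Σ i(7i−5)/2 = (7Σi² − 5Σi) / 2 over i = 102..110.
Σi = 6105 − 5151 = 954 and Σi² = 449735 − 348551 = 101184.
(7·101184 − 5·954) / 2 = 703518/2 = 351759.

351759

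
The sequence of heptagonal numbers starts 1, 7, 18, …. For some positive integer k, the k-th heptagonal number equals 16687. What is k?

Set n(5n−3)/2 = 16687, giving 5n² − 3n − 33374 = 0.
So n = (3 + 817) / 10 = 820/10 = 82.

82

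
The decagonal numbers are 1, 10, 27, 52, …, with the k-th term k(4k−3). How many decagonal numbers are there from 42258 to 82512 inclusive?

The n-th decagonal number is n(4n−3).
Smallest index with value ≥ 42258: n = 104 (giving 42952).
Largest index with value ≤ 82512: n = 144 (giving 82512).
Indices 104 through 144: 41 terms.

41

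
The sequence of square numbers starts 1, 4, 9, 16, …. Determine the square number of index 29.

841

The 29th square number is n² with n = 29.
29² = 841.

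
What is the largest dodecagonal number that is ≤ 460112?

457833

Solve n(5n−4) ≤ 460112 for integer n.
n = 303 gives 457833 ≤ 460112, while n = 304 gives 460864 > 460112; so the answer is 457833.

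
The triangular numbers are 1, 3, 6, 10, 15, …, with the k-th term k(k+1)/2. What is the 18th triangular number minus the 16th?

35

18·19/2 = 171 and 16·17/2 = 136.
Difference: 171 − 136 = 35.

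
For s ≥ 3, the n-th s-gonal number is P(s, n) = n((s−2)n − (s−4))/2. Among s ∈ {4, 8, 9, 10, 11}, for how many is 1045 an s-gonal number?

1

s = 4: P(4, 32) = 1024 and P(4, 33) = 1089; 1045 is not s-gonal.
s = 8: P(8, 19) = 1045. ✓
s = 9: P(9, 17) = 969 and P(9, 18) = 1089; 1045 is not s-gonal.
s = 10: P(10, 16) = 976 and P(10, 17) = 1105; 1045 is not s-gonal.
s = 11: P(11, 15) = 960 and P(11, 16) = 1096; 1045 is not s-gonal.
Hits: s ∈ {8} → 1.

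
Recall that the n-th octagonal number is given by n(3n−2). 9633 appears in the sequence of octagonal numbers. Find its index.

57

Set n(3n−2) = 9633, giving 3n² − 2n − 9633 = 0.
The discriminant is 4 + 12·9633 = 115600, and √115600 = 340.
So n = (2 + 340) / 6 = 342/6 = 57.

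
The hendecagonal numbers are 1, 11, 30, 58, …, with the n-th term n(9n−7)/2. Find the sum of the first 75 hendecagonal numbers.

635550

Σ i(9i−7)/2 = (9Σi² − 7Σi) / 2 over i = 1..75.
Σi = 2850 and Σi² = 143450.
(9·143450 − 7·2850) / 2 = 1271100/2 = 635550.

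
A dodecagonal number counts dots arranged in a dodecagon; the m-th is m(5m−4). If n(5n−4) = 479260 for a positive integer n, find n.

310

Set n(5n−4) = 479260, giving 5n² − 4n − 479260 = 0.
So n = (4 + 3096) / 10 = 3100/10 = 310.
Check: 310·(5·310 − 4) = 479260. ✓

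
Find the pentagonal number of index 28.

1162

The 28th pentagonal number is n(3n−1)/2 with n = 28.
28·(3·28 − 1)/2 = 28·83/2 = 1162.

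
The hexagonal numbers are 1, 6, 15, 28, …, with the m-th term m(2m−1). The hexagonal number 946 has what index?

Set n(2n−1) = 946, giving 2n² − n − 946 = 0.
The discriminant is 1 + 8·946 = 7569, and √7569 = 87.
So n = (1 + 87) / 4 = 88/4 = 22.
Check: 22·(2·22 − 1) = 946. ✓

22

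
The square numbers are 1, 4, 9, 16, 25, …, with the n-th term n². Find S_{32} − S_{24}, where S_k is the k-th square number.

32² = 1024 and 24² = 576.
Difference: 1024 − 576 = 448.

448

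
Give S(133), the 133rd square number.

The 133rd square number is n² with n = 133.
133² = 17689.

17689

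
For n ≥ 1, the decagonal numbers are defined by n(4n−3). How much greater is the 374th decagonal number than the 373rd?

Consecutive decagonal numbers differ by 8n − 7: here 8·374 − 7 = 2985.

2985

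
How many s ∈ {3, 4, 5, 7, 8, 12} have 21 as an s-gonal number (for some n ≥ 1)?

s = 3: P(3, 6) = 21. ✓
s = 4: P(4, 4) = 16 and P(4, 5) = 25; 21 is not s-gonal.
s = 5: P(5, 3) = 12 and P(5, 4) = 22; 21 is not s-gonal.
s = 7: P(7, 3) = 18 and P(7, 4) = 34; 21 is not s-gonal.
s = 8: P(8, 3) = 21. ✓
s = 12: P(12, 2) = 12 and P(12, 3) = 33; 21 is not s-gonal.
Hits: s ∈ {3, 8} → 2.

2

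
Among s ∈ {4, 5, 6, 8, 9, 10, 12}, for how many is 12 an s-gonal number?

s = 4: P(4, 3) = 9 and P(4, 4) = 16; 12 is not s-gonal.
s = 5: P(5, 3) = 12. ✓
s = 6: P(6, 2) = 6 and P(6, 3) = 15; 12 is not s-gonal.
s = 8: P(8, 2) = 8 and P(8, 3) = 21; 12 is not s-gonal.
s = 9: P(9, 2) = 9 and P(9, 3) = 24; 12 is not s-gonal.
s = 10: P(10, 2) = 10 and P(10, 3) = 27; 12 is not s-gonal.
s = 12: P(12, 2) = 12. ✓
Hits: s ∈ {5, 12} → 2.

2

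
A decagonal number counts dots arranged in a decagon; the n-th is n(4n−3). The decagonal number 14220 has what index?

60

Set n(4n−3) = 14220, giving 4n² − 3n − 14220 = 0.
The discriminant is 9 + 16·14220 = 227529, and √227529 = 477.
So n = (3 + 477) / 8 = 480/8 = 60.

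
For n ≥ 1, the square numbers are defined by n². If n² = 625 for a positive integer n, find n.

25

We need n² = 625, so n = √625 = 25.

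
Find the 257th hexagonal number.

The 257th hexagonal number is n(2n−1) with n = 257.
257·(2·257 − 1) = 257·513 = 131841.

131841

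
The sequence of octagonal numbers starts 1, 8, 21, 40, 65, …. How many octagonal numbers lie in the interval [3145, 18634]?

47

The n-th octagonal number is n(3n−2).
Smallest index with value ≥ 3145: n = 33 (giving 3201).
Largest index with value ≤ 18634: n = 79 (giving 18565).
Indices 33 through 79: 47 terms.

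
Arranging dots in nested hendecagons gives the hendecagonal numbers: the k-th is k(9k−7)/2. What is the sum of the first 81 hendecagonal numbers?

Σ i(9i−7)/2 = (9Σi² − 7Σi) / 2 over i = 1..81.
Σi = 3321 and Σi² = 180441.
(9·180441 − 7·3321) / 2 = 1600722/2 = 800361.

800361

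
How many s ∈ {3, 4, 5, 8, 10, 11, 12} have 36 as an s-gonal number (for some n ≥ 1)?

s = 3: P(3, 8) = 36. ✓
s = 4: P(4, 6) = 36. ✓
s = 5: P(5, 5) = 35 and P(5, 6) = 51; 36 is not s-gonal.
s = 8: P(8, 3) = 21 and P(8, 4) = 40; 36 is not s-gonal.
s = 10: P(10, 3) = 27 and P(10, 4) = 52; 36 is not s-gonal.
s = 11: P(11, 3) = 30 and P(11, 4) = 58; 36 is not s-gonal.
s = 12: P(12, 3) = 33 and P(12, 4) = 64; 36 is not s-gonal.
Hits: s ∈ {3, 4} → 2.

2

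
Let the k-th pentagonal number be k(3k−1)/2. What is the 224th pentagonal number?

75152

The 224th pentagonal number is n(3n−1)/2 with n = 224.
224·(3·224 − 1)/2 = 224·671/2 = 75152.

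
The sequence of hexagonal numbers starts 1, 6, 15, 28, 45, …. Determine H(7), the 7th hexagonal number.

7·(2·7 − 1) = 7·13 = 91.

91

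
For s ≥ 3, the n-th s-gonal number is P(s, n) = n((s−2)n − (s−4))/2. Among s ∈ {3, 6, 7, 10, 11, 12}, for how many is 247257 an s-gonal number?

1

s = 3: P(3, 702) = 246753 and P(3, 703) = 247456; 247257 is not s-gonal.
s = 6: P(6, 351) = 246051 and P(6, 352) = 247456; 247257 is not s-gonal.
s = 7: P(7, 314) = 246019 and P(7, 315) = 247590; 247257 is not s-gonal.
s = 10: P(10, 249) = 247257. ✓
s = 11: P(11, 234) = 245583 and P(11, 235) = 247690; 247257 is not s-gonal.
s = 12: P(12, 222) = 245532 and P(12, 223) = 247753; 247257 is not s-gonal.
Hits: s ∈ {10} → 1.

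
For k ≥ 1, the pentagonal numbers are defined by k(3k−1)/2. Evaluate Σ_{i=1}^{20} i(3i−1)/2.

Σ i(3i−1)/2 = (3Σi² − Σi) / 2 over i = 1..20.
Σi = 210 and Σi² = 2870.
(3·2870 − 1·210) / 2 = 8400/2 = 4200.

4200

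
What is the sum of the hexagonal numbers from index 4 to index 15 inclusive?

Σ i(2i−1) = 2Σi² − Σi over i = 4..15.
Σi = 120 − 6 = 114 and Σi² = 1240 − 14 = 1226.
2·1226 − 1·114 = 2338.

2338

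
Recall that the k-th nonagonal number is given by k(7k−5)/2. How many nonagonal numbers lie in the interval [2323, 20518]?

The n-th nonagonal number is n(7n−5)/2.
Smallest index with value ≥ 2323: n = 27 (giving 2484).
Largest index with value ≤ 20518: n = 76 (giving 20026).
Indices 27 through 76: 50 terms.

50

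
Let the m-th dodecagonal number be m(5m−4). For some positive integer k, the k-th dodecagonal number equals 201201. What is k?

Set n(5n−4) = 201201, giving 5n² − 4n − 201201 = 0.
The discriminant is 16 + 20·201201 = 4024036, and √4024036 = 2006.
So n = (4 + 2006) / 10 = 2010/10 = 201.
Check: 201·(5·201 − 4) = 201201. ✓

201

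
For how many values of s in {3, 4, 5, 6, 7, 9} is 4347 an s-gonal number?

2

s = 3: P(3, 92) = 4278 and P(3, 93) = 4371; 4347 is not s-gonal.
s = 4: P(4, 65) = 4225 and P(4, 66) = 4356; 4347 is not s-gonal.
s = 5: P(5, 54) = 4347. ✓
s = 6: P(6, 46) = 4186 and P(6, 47) = 4371; 4347 is not s-gonal.
s = 7: P(7, 42) = 4347. ✓
s = 9: P(9, 35) = 4200 and P(9, 36) = 4446; 4347 is not s-gonal.
Hits: s ∈ {5, 7} → 2.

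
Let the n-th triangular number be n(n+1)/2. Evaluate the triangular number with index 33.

The 33rd triangular number is n(n+1)/2 with n = 33.
33·34/2 = 1122/2 = 561.

561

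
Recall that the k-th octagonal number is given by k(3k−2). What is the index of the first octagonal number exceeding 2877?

32

Solve n(3n−2) > 2877 for integer n.
The largest n with value ≤ 2877 is 31 (since 2821 ≤ 2877 < 3008), so the first above is n = 32, value 3008.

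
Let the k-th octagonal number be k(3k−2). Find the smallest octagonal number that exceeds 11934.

Solve n(3n−2) > 11934 for integer n.
The largest n with value ≤ 11934 is 63 (since 11781 ≤ 11934 < 12160), so the first above is n = 64, value 12160.

12160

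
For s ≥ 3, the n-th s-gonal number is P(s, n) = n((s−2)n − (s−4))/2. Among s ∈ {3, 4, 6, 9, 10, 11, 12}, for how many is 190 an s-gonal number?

2

s = 3: P(3, 19) = 190. ✓
s = 4: P(4, 13) = 169 and P(4, 14) = 196; 190 is not s-gonal.
s = 6: P(6, 10) = 190. ✓
s = 9: P(9, 7) = 154 and P(9, 8) = 204; 190 is not s-gonal.
s = 10: P(10, 7) = 175 and P(10, 8) = 232; 190 is not s-gonal.
s = 11: P(11, 6) = 141 and P(11, 7) = 196; 190 is not s-gonal.
s = 12: P(12, 6) = 156 and P(12, 7) = 217; 190 is not s-gonal.
Hits: s ∈ {3, 6} → 2.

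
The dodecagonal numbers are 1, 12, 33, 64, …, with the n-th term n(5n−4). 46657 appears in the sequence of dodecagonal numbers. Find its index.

Set n(5n−4) = 46657, giving 5n² − 4n − 46657 = 0.
The discriminant is 16 + 20·46657 = 933156, and √933156 = 966.
So n = (4 + 966) / 10 = 970/10 = 97.

97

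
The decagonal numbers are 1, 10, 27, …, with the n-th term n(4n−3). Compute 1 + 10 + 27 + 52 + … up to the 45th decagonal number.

122475

Σ i(4i−3) = 4Σi² − 3Σi over i = 1..45.
Σi = 1035 and Σi² = 31395.
4·31395 − 3·1035 = 122475.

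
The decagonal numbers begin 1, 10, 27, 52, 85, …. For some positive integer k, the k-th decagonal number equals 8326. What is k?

Set n(4n−3) = 8326, giving 4n² − 3n − 8326 = 0.
The discriminant is 9 + 16·8326 = 133225, and √133225 = 365.
So n = (3 + 365) / 8 = 368/8 = 46.
Check: 46·(4·46 − 3) = 8326. ✓

46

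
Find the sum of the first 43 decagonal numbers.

Σ i(4i−3) = 4Σi² − 3Σi over i = 1..43.
Σi = 946 and Σi² = 27434.
4·27434 − 3·946 = 106898.

106898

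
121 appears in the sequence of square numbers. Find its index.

11

We need n² = 121, so n = √121 = 11.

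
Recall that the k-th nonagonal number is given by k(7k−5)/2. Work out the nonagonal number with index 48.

The 48th nonagonal number is n(7n−5)/2 with n = 48.
48·(7·48 − 5)/2 = 48·331/2 = 7944.

7944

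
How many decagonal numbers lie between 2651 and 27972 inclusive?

The n-th decagonal number is n(4n−3).
Smallest index with value ≥ 2651: n = 27 (giving 2835).
Largest index with value ≤ 27972: n = 84 (giving 27972).
Indices 27 through 84: 58 terms.

58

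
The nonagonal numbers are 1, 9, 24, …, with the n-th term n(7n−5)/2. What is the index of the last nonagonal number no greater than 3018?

Solve n(7n−5)/2 ≤ 3018 for integer n.
n = 29 gives 2871 ≤ 3018, while n = 30 gives 3075 > 3018; so the answer is index 29.

29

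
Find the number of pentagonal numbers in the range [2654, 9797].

The n-th pentagonal number is n(3n−1)/2.
Smallest index with value ≥ 2654: n = 43 (giving 2752).
Largest index with value ≤ 9797: n = 80 (giving 9560).
Indices 43 through 80: 38 terms.

38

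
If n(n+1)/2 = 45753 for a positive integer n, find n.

Set n(n+1)/2 = 45753, giving n² + n − 91506 = 0.
The discriminant is 1 + 8·45753 = 366025, and √366025 = 605.
So n = (-1 + 605) / 2 = 604/2 = 302.
Check: 302·303/2 = 45753. ✓

302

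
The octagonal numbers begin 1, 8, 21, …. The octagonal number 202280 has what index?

260

Set n(3n−2) = 202280, giving 3n² − 2n − 202280 = 0.
So n = (2 + 1558) / 6 = 1560/6 = 260.
Check: 260·(3·260 − 2) = 202280. ✓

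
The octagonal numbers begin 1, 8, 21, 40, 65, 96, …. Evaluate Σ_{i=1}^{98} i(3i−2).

Σ i(3i−2) = 3Σi² − 2Σi over i = 1..98.
Σi = 4851 and Σi² = 318549.
3·318549 − 2·4851 = 945945.

945945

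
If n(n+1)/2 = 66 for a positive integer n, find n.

Set n(n+1)/2 = 66, giving n² + n − 132 = 0.
So n = (-1 + 23) / 2 = 22/2 = 11.

11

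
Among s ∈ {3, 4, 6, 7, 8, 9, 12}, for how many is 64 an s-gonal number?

s = 3: P(3, 10) = 55 and P(3, 11) = 66; 64 is not s-gonal.
s = 4: P(4, 8) = 64. ✓
s = 6: P(6, 5) = 45 and P(6, 6) = 66; 64 is not s-gonal.
s = 7: P(7, 5) = 55 and P(7, 6) = 81; 64 is not s-gonal.
s = 8: P(8, 4) = 40 and P(8, 5) = 65; 64 is not s-gonal.
s = 9: P(9, 4) = 46 and P(9, 5) = 75; 64 is not s-gonal.
s = 12: P(12, 4) = 64. ✓
Hits: s ∈ {4, 12} → 2.

2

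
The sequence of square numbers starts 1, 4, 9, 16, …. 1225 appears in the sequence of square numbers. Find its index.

We need n² = 1225, so n = √1225 = 35.
Check: 35² = 1225. ✓

35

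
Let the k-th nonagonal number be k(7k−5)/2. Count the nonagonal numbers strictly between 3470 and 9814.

The n-th nonagonal number is n(7n−5)/2.
Smallest index with value > 3470: n = 32 (giving 3504).
Largest index with value < 9814: n = 53 (giving 9699).
Indices 32 through 53: 22 terms.

22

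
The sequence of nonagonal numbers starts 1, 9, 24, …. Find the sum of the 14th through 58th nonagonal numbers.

226635

Σ i(7i−5)/2 = (7Σi² − 5Σi) / 2 over i = 14..58.
Σi = 1711 − 91 = 1620 and Σi² = 66729 − 819 = 65910.
(7·65910 − 5·1620) / 2 = 453270/2 = 226635.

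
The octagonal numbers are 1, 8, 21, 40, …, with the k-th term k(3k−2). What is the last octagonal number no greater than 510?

Solve n(3n−2) ≤ 510 for integer n.
n = 13 gives 481 ≤ 510, while n = 14 gives 560 > 510; so the answer is 481.

481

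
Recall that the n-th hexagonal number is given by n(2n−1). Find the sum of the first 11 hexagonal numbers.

Σ i(2i−1) = 2Σi² − Σi over i = 1..11.
Σi = 66 and Σi² = 506.
2·506 − 1·66 = 946.

946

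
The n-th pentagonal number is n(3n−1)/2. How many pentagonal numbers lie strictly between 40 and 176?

The n-th pentagonal number is n(3n−1)/2.
Smallest index with value > 40: n = 6 (giving 51).
Largest index with value < 176: n = 10 (giving 145).
Indices 6 through 10: 5 terms.

5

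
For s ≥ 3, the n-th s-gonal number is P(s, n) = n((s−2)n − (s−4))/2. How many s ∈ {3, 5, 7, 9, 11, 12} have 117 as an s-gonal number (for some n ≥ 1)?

s = 3: P(3, 14) = 105 and P(3, 15) = 120; 117 is not s-gonal.
s = 5: P(5, 9) = 117. ✓
s = 7: P(7, 7) = 112 and P(7, 8) = 148; 117 is not s-gonal.
s = 9: P(9, 6) = 111 and P(9, 7) = 154; 117 is not s-gonal.
s = 11: P(11, 5) = 95 and P(11, 6) = 141; 117 is not s-gonal.
s = 12: P(12, 5) = 105 and P(12, 6) = 156; 117 is not s-gonal.
Hits: s ∈ {5} → 1.

1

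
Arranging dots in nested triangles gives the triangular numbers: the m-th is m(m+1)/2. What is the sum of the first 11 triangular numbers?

286

Σ i(i+1)/2 = (Σi² + Σi) / 2 over i = 1..11.
Σi = 66 and Σi² = 506.
(1·506 + 1·66) / 2 = 572/2 = 286.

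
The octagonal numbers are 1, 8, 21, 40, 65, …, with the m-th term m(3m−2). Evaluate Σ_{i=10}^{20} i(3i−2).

7425

Σ i(3i−2) = 3Σi² − 2Σi over i = 10..20.
Σi = 210 − 45 = 165 and Σi² = 2870 − 285 = 2585.
3·2585 − 2·165 = 7425.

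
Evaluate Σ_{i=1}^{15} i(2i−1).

Σ i(2i−1) = 2Σi² − Σi over i = 1..15.
Σi = 120 and Σi² = 1240.
2·1240 − 1·120 = 2360.

2360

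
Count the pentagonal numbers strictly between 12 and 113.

The n-th pentagonal number is n(3n−1)/2.
Smallest index with value > 12: n = 4 (giving 22).
Largest index with value < 113: n = 8 (giving 92).
Indices 4 through 8: 5 terms.

5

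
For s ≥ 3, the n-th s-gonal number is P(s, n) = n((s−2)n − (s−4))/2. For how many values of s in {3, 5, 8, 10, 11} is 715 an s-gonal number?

s = 3: P(3, 37) = 703 and P(3, 38) = 741; 715 is not s-gonal.
s = 5: P(5, 22) = 715. ✓
s = 8: P(8, 15) = 645 and P(8, 16) = 736; 715 is not s-gonal.
s = 10: P(10, 13) = 637 and P(10, 14) = 742; 715 is not s-gonal.
s = 11: P(11, 13) = 715. ✓
Hits: s ∈ {5, 11} → 2.

2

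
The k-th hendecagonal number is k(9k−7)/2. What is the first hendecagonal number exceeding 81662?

82756

Solve n(9n−7)/2 > 81662 for integer n.
The largest n with value ≤ 81662 is 135 (since 81540 ≤ 81662 < 82756), so the first above is n = 136, value 82756.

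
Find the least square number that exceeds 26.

36

Solve n² > 26 for integer n.
The largest n with value ≤ 26 is 5 (since 25 ≤ 26 < 36), so the first above is n = 6, value 36.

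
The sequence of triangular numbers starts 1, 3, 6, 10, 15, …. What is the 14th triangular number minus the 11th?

14·15/2 = 105 and 11·12/2 = 66.
Difference: 105 − 66 = 39.

39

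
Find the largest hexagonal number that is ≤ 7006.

Solve n(2n−1) ≤ 7006 for integer n.
n = 59 gives 6903 ≤ 7006, while n = 60 gives 7140 > 7006; so the answer is 6903.

6903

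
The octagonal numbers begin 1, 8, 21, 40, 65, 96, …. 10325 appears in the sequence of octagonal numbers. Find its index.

59

Set n(3n−2) = 10325, giving 3n² − 2n − 10325 = 0.
The discriminant is 4 + 12·10325 = 123904, and √123904 = 352.
So n = (2 + 352) / 6 = 354/6 = 59.
Check: 59·(3·59 − 2) = 10325. ✓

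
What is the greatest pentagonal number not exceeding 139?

117

Solve n(3n−1)/2 ≤ 139 for integer n.
n = 9 gives 117 ≤ 139, while n = 10 gives 145 > 139; so the answer is 117.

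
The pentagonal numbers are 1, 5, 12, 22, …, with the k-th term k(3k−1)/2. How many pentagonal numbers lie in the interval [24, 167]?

The n-th pentagonal number is n(3n−1)/2.
Smallest index with value ≥ 24: n = 5 (giving 35).
Largest index with value ≤ 167: n = 10 (giving 145).
Indices 5 through 10: 6 terms.

6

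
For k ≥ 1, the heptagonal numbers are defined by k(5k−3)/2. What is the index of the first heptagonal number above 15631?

80

Solve n(5n−3)/2 > 15631 for integer n.
The largest n with value ≤ 15631 is 79 (since 15484 ≤ 15631 < 15880), so the first above is n = 80, value 15880.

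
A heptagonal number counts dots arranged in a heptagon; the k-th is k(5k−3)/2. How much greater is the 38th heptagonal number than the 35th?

543

38·(5·38 − 3)/2 = 3553 and 35·(5·35 − 3)/2 = 3010.
Difference: 3553 − 3010 = 543.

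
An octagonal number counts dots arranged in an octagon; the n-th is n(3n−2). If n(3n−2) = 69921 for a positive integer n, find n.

153

Set n(3n−2) = 69921, giving 3n² − 2n − 69921 = 0.
The discriminant is 4 + 12·69921 = 839056, and √839056 = 916.
So n = (2 + 916) / 6 = 918/6 = 153.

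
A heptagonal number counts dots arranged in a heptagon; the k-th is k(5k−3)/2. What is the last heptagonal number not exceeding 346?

Solve n(5n−3)/2 ≤ 346 for integer n.
n = 12 gives 342 ≤ 346, while n = 13 gives 403 > 346; so the answer is 342.

342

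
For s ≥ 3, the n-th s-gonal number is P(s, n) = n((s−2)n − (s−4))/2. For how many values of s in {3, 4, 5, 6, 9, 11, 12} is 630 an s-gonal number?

s = 3: P(3, 35) = 630. ✓
s = 4: P(4, 25) = 625 and P(4, 26) = 676; 630 is not s-gonal.
s = 5: P(5, 20) = 590 and P(5, 21) = 651; 630 is not s-gonal.
s = 6: P(6, 18) = 630. ✓
s = 9: P(9, 13) = 559 and P(9, 14) = 651; 630 is not s-gonal.
s = 11: P(11, 12) = 606 and P(11, 13) = 715; 630 is not s-gonal.
s = 12: P(12, 11) = 561 and P(12, 12) = 672; 630 is not s-gonal.
Hits: s ∈ {3, 6} → 2.

2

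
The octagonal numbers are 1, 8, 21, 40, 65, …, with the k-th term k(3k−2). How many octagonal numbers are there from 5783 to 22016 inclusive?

The n-th octagonal number is n(3n−2).
Smallest index with value ≥ 5783: n = 45 (giving 5985).
Largest index with value ≤ 22016: n = 86 (giving 22016).
Indices 45 through 86: 42 terms.

42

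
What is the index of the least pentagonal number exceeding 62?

7

Solve n(3n−1)/2 > 62 for integer n.
The largest n with value ≤ 62 is 6 (since 51 ≤ 62 < 70), so the first above is n = 7, value 70.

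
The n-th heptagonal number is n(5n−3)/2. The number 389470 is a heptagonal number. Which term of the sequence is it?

Set n(5n−3)/2 = 389470, giving 5n² − 3n − 778940 = 0.
The discriminant is 9 + 40·389470 = 15578809, and √15578809 = 3947.
So n = (3 + 3947) / 10 = 3950/10 = 395.

395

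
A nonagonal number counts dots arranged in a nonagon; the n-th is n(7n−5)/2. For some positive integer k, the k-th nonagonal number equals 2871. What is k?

Set n(7n−5)/2 = 2871, giving 7n² − 5n − 5742 = 0.
The discriminant is 25 + 56·2871 = 160801, and √160801 = 401.
So n = (5 + 401) / 14 = 406/14 = 29.
Check: 29·(7·29 − 5)/2 = 2871. ✓

29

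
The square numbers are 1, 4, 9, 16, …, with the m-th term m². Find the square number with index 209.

The 209th square number is n² with n = 209.
209² = 43681.

43681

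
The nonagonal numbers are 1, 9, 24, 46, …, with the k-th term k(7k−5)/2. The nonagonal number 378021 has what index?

329

Set n(7n−5)/2 = 378021, giving 7n² − 5n − 756042 = 0.
The discriminant is 25 + 56·378021 = 21169201, and √21169201 = 4601.
So n = (5 + 4601) / 14 = 4606/14 = 329.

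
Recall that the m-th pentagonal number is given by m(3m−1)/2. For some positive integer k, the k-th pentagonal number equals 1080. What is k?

Set n(3n−1)/2 = 1080, giving 3n² − n − 2160 = 0.
So n = (1 + 161) / 6 = 162/6 = 27.
Check: 27·(3·27 − 1)/2 = 1080. ✓

27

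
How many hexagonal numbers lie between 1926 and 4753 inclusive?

18

The n-th hexagonal number is n(2n−1).
Smallest index with value ≥ 1926: n = 32 (giving 2016).
Largest index with value ≤ 4753: n = 49 (giving 4753).
Indices 32 through 49: 18 terms.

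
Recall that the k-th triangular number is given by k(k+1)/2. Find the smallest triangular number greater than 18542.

18721

Solve n(n+1)/2 > 18542 for integer n.
The largest n with value ≤ 18542 is 192 (since 18528 ≤ 18542 < 18721), so the first above is n = 193, value 18721.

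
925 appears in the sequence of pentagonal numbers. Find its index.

25

Set n(3n−1)/2 = 925, giving 3n² − n − 1850 = 0.
The discriminant is 1 + 24·925 = 22201, and √22201 = 149.
So n = (1 + 149) / 6 = 150/6 = 25.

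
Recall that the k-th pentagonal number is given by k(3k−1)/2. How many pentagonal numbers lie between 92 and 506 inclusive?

11

The n-th pentagonal number is n(3n−1)/2.
Smallest index with value ≥ 92: n = 8 (giving 92).
Largest index with value ≤ 506: n = 18 (giving 477).
Indices 8 through 18: 11 terms.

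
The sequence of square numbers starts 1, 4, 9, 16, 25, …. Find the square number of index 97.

9409

The 97th square number is n² with n = 97.
97² = 9409.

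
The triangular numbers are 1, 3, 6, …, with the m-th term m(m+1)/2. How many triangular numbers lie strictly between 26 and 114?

8

The n-th triangular number is n(n+1)/2.
Smallest index with value > 26: n = 7 (giving 28).
Largest index with value < 114: n = 14 (giving 105).
Indices 7 through 14: 8 terms.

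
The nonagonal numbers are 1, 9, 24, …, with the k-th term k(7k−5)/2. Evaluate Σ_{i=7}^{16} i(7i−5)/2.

Σ i(7i−5)/2 = (7Σi² − 5Σi) / 2 over i = 7..16.
Σi = 136 − 21 = 115 and Σi² = 1496 − 91 = 1405.
(7·1405 − 5·115) / 2 = 9260/2 = 4630.

4630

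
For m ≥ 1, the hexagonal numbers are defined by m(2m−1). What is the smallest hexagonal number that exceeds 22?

Solve n(2n−1) > 22 for integer n.
The largest n with value ≤ 22 is 3 (since 15 ≤ 22 < 28), so the first above is n = 4, value 28.

28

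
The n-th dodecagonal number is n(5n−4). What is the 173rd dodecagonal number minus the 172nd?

1721

Consecutive dodecagonal numbers differ by 10n − 9: here 10·173 − 9 = 1721.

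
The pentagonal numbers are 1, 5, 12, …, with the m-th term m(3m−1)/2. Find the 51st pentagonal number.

The 51st pentagonal number is n(3n−1)/2 with n = 51.
51·(3·51 − 1)/2 = 51·152/2 = 51·76 = 3876.

3876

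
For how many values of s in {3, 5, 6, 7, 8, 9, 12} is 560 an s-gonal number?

s = 3: P(3, 32) = 528 and P(3, 33) = 561; 560 is not s-gonal.
s = 5: P(5, 19) = 532 and P(5, 20) = 590; 560 is not s-gonal.
s = 6: P(6, 16) = 496 and P(6, 17) = 561; 560 is not s-gonal.
s = 7: P(7, 15) = 540 and P(7, 16) = 616; 560 is not s-gonal.
s = 8: P(8, 14) = 560. ✓
s = 9: P(9, 13) = 559 and P(9, 14) = 651; 560 is not s-gonal.
s = 12: P(12, 10) = 460 and P(12, 11) = 561; 560 is not s-gonal.
Hits: s ∈ {8} → 1.

1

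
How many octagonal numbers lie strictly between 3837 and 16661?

38

The n-th octagonal number is n(3n−2).
Smallest index with value > 3837: n = 37 (giving 4033).
Largest index with value < 16661: n = 74 (giving 16280).
Indices 37 through 74: 38 terms.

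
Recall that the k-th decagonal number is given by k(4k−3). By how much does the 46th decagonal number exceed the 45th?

361

Consecutive decagonal numbers differ by 8n − 7: here 8·46 − 7 = 361.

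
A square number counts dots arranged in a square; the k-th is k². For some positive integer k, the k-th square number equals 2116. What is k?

We need n² = 2116, so n = √2116 = 46.

46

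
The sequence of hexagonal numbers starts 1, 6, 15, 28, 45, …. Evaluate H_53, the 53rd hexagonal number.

The 53rd hexagonal number is n(2n−1) with n = 53.
53·(2·53 − 1) = 53·105 = 5565.

5565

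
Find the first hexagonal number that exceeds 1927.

Solve n(2n−1) > 1927 for integer n.
The largest n with value ≤ 1927 is 31 (since 1891 ≤ 1927 < 2016), so the first above is n = 32, value 2016.

2016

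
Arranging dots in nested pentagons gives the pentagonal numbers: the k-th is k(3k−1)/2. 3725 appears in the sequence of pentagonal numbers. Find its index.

Set n(3n−1)/2 = 3725, giving 3n² − n − 7450 = 0.
The discriminant is 1 + 24·3725 = 89401, and √89401 = 299.
So n = (1 + 299) / 6 = 300/6 = 50.
Check: 50·(3·50 − 1)/2 = 3725. ✓

50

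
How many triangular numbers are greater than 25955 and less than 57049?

The n-th triangular number is n(n+1)/2.
Smallest index with value > 25955: n = 228 (giving 26106).
Largest index with value < 57049: n = 337 (giving 56953).
Indices 228 through 337: 110 terms.

110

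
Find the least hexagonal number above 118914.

Solve n(2n−1) > 118914 for integer n.
The largest n with value ≤ 118914 is 244 (since 118828 ≤ 118914 < 119805), so the first above is n = 245, value 119805.

119805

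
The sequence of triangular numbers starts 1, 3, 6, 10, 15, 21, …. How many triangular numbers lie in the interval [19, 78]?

7

The n-th triangular number is n(n+1)/2.
Smallest index with value ≥ 19: n = 6 (giving 21).
Largest index with value ≤ 78: n = 12 (giving 78).
Indices 6 through 12: 7 terms.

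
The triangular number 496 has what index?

31

Set n(n+1)/2 = 496, giving n² + n − 992 = 0.
The discriminant is 1 + 8·496 = 3969, and √3969 = 63.
So n = (-1 + 63) / 2 = 62/2 = 31.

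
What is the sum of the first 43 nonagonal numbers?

Σ i(7i−5)/2 = (7Σi² − 5Σi) / 2 over i = 1..43.
Σi = 946 and Σi² = 27434.
(7·27434 − 5·946) / 2 = 187308/2 = 93654.

93654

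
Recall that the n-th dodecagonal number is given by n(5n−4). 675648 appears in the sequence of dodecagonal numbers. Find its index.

368

Set n(5n−4) = 675648, giving 5n² − 4n − 675648 = 0.
So n = (4 + 3676) / 10 = 3680/10 = 368.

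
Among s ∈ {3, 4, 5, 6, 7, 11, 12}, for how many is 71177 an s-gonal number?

1

s = 3: P(3, 376) = 70876 and P(3, 377) = 71253; 71177 is not s-gonal.
s = 4: P(4, 266) = 70756 and P(4, 267) = 71289; 71177 is not s-gonal.
s = 5: P(5, 218) = 71177. ✓
s = 6: P(6, 188) = 70500 and P(6, 189) = 71253; 71177 is not s-gonal.
s = 7: P(7, 169) = 71149 and P(7, 170) = 71995; 71177 is not s-gonal.
s = 11: P(11, 126) = 71001 and P(11, 127) = 72136; 71177 is not s-gonal.
s = 12: P(12, 119) = 70329 and P(12, 120) = 71520; 71177 is not s-gonal.
Hits: s ∈ {5} → 1.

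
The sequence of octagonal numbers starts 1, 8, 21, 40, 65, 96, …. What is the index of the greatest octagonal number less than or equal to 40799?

Solve n(3n−2) ≤ 40799 for integer n.
n = 116 gives 40136 ≤ 40799, while n = 117 gives 40833 > 40799; so the answer is index 116.

116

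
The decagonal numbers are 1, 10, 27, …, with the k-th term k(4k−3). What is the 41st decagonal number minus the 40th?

Consecutive decagonal numbers differ by 8n − 7: here 8·41 − 7 = 321.

321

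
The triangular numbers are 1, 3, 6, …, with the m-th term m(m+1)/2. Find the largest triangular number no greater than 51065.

51040

Solve n(n+1)/2 ≤ 51065 for integer n.
n = 319 gives 51040 ≤ 51065, while n = 320 gives 51360 > 51065; so the answer is 51040.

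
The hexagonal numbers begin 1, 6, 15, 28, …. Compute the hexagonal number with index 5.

5·(2·5 − 1) = 5·9 = 45.

45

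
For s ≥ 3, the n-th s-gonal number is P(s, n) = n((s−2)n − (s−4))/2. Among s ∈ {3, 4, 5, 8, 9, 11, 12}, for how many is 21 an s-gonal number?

2

s = 3: P(3, 6) = 21. ✓
s = 4: P(4, 4) = 16 and P(4, 5) = 25; 21 is not s-gonal.
s = 5: P(5, 3) = 12 and P(5, 4) = 22; 21 is not s-gonal.
s = 8: P(8, 3) = 21. ✓
s = 9: P(9, 2) = 9 and P(9, 3) = 24; 21 is not s-gonal.
s = 11: P(11, 2) = 11 and P(11, 3) = 30; 21 is not s-gonal.
s = 12: P(12, 2) = 12 and P(12, 3) = 33; 21 is not s-gonal.
Hits: s ∈ {3, 8} → 2.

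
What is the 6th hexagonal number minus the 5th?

Consecutive hexagonal numbers differ by 4n − 3: here 4·6 − 3 = 21.

21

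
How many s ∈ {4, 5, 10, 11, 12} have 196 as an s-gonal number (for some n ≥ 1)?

2

s = 4: P(4, 14) = 196. ✓
s = 5: P(5, 11) = 176 and P(5, 12) = 210; 196 is not s-gonal.
s = 10: P(10, 7) = 175 and P(10, 8) = 232; 196 is not s-gonal.
s = 11: P(11, 7) = 196. ✓
s = 12: P(12, 6) = 156 and P(12, 7) = 217; 196 is not s-gonal.
Hits: s ∈ {4, 11} → 2.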